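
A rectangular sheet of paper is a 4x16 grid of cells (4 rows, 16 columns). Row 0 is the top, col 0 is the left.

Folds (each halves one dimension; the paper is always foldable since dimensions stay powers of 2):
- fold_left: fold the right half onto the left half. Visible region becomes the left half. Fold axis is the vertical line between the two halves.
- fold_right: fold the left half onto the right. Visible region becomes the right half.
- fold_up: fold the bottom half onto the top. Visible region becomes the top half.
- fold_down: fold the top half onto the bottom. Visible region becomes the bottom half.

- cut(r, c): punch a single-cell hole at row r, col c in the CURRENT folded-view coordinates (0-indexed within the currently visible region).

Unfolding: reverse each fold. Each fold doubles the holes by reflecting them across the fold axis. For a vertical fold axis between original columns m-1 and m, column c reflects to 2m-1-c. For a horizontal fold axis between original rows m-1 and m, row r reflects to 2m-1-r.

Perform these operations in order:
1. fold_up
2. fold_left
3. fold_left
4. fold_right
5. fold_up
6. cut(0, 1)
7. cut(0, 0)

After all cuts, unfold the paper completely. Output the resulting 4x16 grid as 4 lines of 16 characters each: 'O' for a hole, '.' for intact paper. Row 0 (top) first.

Op 1 fold_up: fold axis h@2; visible region now rows[0,2) x cols[0,16) = 2x16
Op 2 fold_left: fold axis v@8; visible region now rows[0,2) x cols[0,8) = 2x8
Op 3 fold_left: fold axis v@4; visible region now rows[0,2) x cols[0,4) = 2x4
Op 4 fold_right: fold axis v@2; visible region now rows[0,2) x cols[2,4) = 2x2
Op 5 fold_up: fold axis h@1; visible region now rows[0,1) x cols[2,4) = 1x2
Op 6 cut(0, 1): punch at orig (0,3); cuts so far [(0, 3)]; region rows[0,1) x cols[2,4) = 1x2
Op 7 cut(0, 0): punch at orig (0,2); cuts so far [(0, 2), (0, 3)]; region rows[0,1) x cols[2,4) = 1x2
Unfold 1 (reflect across h@1): 4 holes -> [(0, 2), (0, 3), (1, 2), (1, 3)]
Unfold 2 (reflect across v@2): 8 holes -> [(0, 0), (0, 1), (0, 2), (0, 3), (1, 0), (1, 1), (1, 2), (1, 3)]
Unfold 3 (reflect across v@4): 16 holes -> [(0, 0), (0, 1), (0, 2), (0, 3), (0, 4), (0, 5), (0, 6), (0, 7), (1, 0), (1, 1), (1, 2), (1, 3), (1, 4), (1, 5), (1, 6), (1, 7)]
Unfold 4 (reflect across v@8): 32 holes -> [(0, 0), (0, 1), (0, 2), (0, 3), (0, 4), (0, 5), (0, 6), (0, 7), (0, 8), (0, 9), (0, 10), (0, 11), (0, 12), (0, 13), (0, 14), (0, 15), (1, 0), (1, 1), (1, 2), (1, 3), (1, 4), (1, 5), (1, 6), (1, 7), (1, 8), (1, 9), (1, 10), (1, 11), (1, 12), (1, 13), (1, 14), (1, 15)]
Unfold 5 (reflect across h@2): 64 holes -> [(0, 0), (0, 1), (0, 2), (0, 3), (0, 4), (0, 5), (0, 6), (0, 7), (0, 8), (0, 9), (0, 10), (0, 11), (0, 12), (0, 13), (0, 14), (0, 15), (1, 0), (1, 1), (1, 2), (1, 3), (1, 4), (1, 5), (1, 6), (1, 7), (1, 8), (1, 9), (1, 10), (1, 11), (1, 12), (1, 13), (1, 14), (1, 15), (2, 0), (2, 1), (2, 2), (2, 3), (2, 4), (2, 5), (2, 6), (2, 7), (2, 8), (2, 9), (2, 10), (2, 11), (2, 12), (2, 13), (2, 14), (2, 15), (3, 0), (3, 1), (3, 2), (3, 3), (3, 4), (3, 5), (3, 6), (3, 7), (3, 8), (3, 9), (3, 10), (3, 11), (3, 12), (3, 13), (3, 14), (3, 15)]

Answer: OOOOOOOOOOOOOOOO
OOOOOOOOOOOOOOOO
OOOOOOOOOOOOOOOO
OOOOOOOOOOOOOOOO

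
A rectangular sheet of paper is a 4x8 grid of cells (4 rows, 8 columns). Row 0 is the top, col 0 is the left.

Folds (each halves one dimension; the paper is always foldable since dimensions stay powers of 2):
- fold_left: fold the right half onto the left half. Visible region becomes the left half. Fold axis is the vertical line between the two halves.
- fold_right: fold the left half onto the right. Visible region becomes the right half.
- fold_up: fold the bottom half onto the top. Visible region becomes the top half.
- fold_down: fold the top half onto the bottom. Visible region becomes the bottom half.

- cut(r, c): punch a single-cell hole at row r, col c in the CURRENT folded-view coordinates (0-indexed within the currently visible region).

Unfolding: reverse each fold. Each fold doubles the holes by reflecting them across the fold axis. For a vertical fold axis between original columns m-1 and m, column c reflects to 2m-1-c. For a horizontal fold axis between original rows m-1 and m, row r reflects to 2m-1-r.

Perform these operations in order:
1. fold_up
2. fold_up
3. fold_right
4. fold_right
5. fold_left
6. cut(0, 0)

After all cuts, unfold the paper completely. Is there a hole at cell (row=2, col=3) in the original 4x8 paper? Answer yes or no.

Answer: yes

Derivation:
Op 1 fold_up: fold axis h@2; visible region now rows[0,2) x cols[0,8) = 2x8
Op 2 fold_up: fold axis h@1; visible region now rows[0,1) x cols[0,8) = 1x8
Op 3 fold_right: fold axis v@4; visible region now rows[0,1) x cols[4,8) = 1x4
Op 4 fold_right: fold axis v@6; visible region now rows[0,1) x cols[6,8) = 1x2
Op 5 fold_left: fold axis v@7; visible region now rows[0,1) x cols[6,7) = 1x1
Op 6 cut(0, 0): punch at orig (0,6); cuts so far [(0, 6)]; region rows[0,1) x cols[6,7) = 1x1
Unfold 1 (reflect across v@7): 2 holes -> [(0, 6), (0, 7)]
Unfold 2 (reflect across v@6): 4 holes -> [(0, 4), (0, 5), (0, 6), (0, 7)]
Unfold 3 (reflect across v@4): 8 holes -> [(0, 0), (0, 1), (0, 2), (0, 3), (0, 4), (0, 5), (0, 6), (0, 7)]
Unfold 4 (reflect across h@1): 16 holes -> [(0, 0), (0, 1), (0, 2), (0, 3), (0, 4), (0, 5), (0, 6), (0, 7), (1, 0), (1, 1), (1, 2), (1, 3), (1, 4), (1, 5), (1, 6), (1, 7)]
Unfold 5 (reflect across h@2): 32 holes -> [(0, 0), (0, 1), (0, 2), (0, 3), (0, 4), (0, 5), (0, 6), (0, 7), (1, 0), (1, 1), (1, 2), (1, 3), (1, 4), (1, 5), (1, 6), (1, 7), (2, 0), (2, 1), (2, 2), (2, 3), (2, 4), (2, 5), (2, 6), (2, 7), (3, 0), (3, 1), (3, 2), (3, 3), (3, 4), (3, 5), (3, 6), (3, 7)]
Holes: [(0, 0), (0, 1), (0, 2), (0, 3), (0, 4), (0, 5), (0, 6), (0, 7), (1, 0), (1, 1), (1, 2), (1, 3), (1, 4), (1, 5), (1, 6), (1, 7), (2, 0), (2, 1), (2, 2), (2, 3), (2, 4), (2, 5), (2, 6), (2, 7), (3, 0), (3, 1), (3, 2), (3, 3), (3, 4), (3, 5), (3, 6), (3, 7)]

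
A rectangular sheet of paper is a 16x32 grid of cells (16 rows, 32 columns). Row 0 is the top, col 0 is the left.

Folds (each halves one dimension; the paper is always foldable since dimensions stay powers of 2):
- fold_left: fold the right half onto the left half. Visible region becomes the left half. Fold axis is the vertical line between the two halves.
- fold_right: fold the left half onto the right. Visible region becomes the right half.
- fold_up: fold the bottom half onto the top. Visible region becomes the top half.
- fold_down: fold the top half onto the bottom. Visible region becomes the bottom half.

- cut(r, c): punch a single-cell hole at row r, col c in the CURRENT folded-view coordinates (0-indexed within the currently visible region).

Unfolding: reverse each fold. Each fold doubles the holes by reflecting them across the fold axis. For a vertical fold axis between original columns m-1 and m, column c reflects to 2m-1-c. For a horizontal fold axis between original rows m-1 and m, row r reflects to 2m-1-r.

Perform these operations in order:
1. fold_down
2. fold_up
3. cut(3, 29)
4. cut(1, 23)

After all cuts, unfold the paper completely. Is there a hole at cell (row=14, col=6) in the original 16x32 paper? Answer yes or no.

Op 1 fold_down: fold axis h@8; visible region now rows[8,16) x cols[0,32) = 8x32
Op 2 fold_up: fold axis h@12; visible region now rows[8,12) x cols[0,32) = 4x32
Op 3 cut(3, 29): punch at orig (11,29); cuts so far [(11, 29)]; region rows[8,12) x cols[0,32) = 4x32
Op 4 cut(1, 23): punch at orig (9,23); cuts so far [(9, 23), (11, 29)]; region rows[8,12) x cols[0,32) = 4x32
Unfold 1 (reflect across h@12): 4 holes -> [(9, 23), (11, 29), (12, 29), (14, 23)]
Unfold 2 (reflect across h@8): 8 holes -> [(1, 23), (3, 29), (4, 29), (6, 23), (9, 23), (11, 29), (12, 29), (14, 23)]
Holes: [(1, 23), (3, 29), (4, 29), (6, 23), (9, 23), (11, 29), (12, 29), (14, 23)]

Answer: no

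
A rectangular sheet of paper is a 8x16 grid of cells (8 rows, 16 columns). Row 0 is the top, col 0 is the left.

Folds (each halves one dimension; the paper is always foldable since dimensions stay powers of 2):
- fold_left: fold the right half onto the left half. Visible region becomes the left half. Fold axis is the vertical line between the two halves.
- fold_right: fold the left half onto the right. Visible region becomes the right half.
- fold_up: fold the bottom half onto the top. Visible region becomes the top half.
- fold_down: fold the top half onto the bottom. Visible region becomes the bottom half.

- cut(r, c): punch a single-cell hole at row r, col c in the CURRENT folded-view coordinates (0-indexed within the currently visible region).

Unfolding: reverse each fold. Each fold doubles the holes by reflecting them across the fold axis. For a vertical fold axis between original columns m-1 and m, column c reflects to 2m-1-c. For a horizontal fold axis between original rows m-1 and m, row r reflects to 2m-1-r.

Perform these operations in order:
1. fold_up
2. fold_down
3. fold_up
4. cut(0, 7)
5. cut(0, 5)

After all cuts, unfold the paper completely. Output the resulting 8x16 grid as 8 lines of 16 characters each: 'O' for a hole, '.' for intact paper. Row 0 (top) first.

Op 1 fold_up: fold axis h@4; visible region now rows[0,4) x cols[0,16) = 4x16
Op 2 fold_down: fold axis h@2; visible region now rows[2,4) x cols[0,16) = 2x16
Op 3 fold_up: fold axis h@3; visible region now rows[2,3) x cols[0,16) = 1x16
Op 4 cut(0, 7): punch at orig (2,7); cuts so far [(2, 7)]; region rows[2,3) x cols[0,16) = 1x16
Op 5 cut(0, 5): punch at orig (2,5); cuts so far [(2, 5), (2, 7)]; region rows[2,3) x cols[0,16) = 1x16
Unfold 1 (reflect across h@3): 4 holes -> [(2, 5), (2, 7), (3, 5), (3, 7)]
Unfold 2 (reflect across h@2): 8 holes -> [(0, 5), (0, 7), (1, 5), (1, 7), (2, 5), (2, 7), (3, 5), (3, 7)]
Unfold 3 (reflect across h@4): 16 holes -> [(0, 5), (0, 7), (1, 5), (1, 7), (2, 5), (2, 7), (3, 5), (3, 7), (4, 5), (4, 7), (5, 5), (5, 7), (6, 5), (6, 7), (7, 5), (7, 7)]

Answer: .....O.O........
.....O.O........
.....O.O........
.....O.O........
.....O.O........
.....O.O........
.....O.O........
.....O.O........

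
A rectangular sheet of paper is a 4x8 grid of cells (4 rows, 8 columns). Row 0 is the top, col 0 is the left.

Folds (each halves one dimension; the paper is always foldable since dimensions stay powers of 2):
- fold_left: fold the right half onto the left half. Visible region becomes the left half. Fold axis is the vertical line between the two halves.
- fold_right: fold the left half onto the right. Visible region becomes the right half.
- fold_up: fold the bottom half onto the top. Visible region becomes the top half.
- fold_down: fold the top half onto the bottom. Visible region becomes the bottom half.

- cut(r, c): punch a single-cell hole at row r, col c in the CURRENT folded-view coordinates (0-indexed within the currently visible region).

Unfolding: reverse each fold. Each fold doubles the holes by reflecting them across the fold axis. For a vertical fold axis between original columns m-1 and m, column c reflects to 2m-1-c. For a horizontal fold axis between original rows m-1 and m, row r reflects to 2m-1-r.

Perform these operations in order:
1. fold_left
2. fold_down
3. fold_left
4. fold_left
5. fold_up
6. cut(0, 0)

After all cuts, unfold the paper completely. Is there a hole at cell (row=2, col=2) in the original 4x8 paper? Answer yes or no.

Answer: yes

Derivation:
Op 1 fold_left: fold axis v@4; visible region now rows[0,4) x cols[0,4) = 4x4
Op 2 fold_down: fold axis h@2; visible region now rows[2,4) x cols[0,4) = 2x4
Op 3 fold_left: fold axis v@2; visible region now rows[2,4) x cols[0,2) = 2x2
Op 4 fold_left: fold axis v@1; visible region now rows[2,4) x cols[0,1) = 2x1
Op 5 fold_up: fold axis h@3; visible region now rows[2,3) x cols[0,1) = 1x1
Op 6 cut(0, 0): punch at orig (2,0); cuts so far [(2, 0)]; region rows[2,3) x cols[0,1) = 1x1
Unfold 1 (reflect across h@3): 2 holes -> [(2, 0), (3, 0)]
Unfold 2 (reflect across v@1): 4 holes -> [(2, 0), (2, 1), (3, 0), (3, 1)]
Unfold 3 (reflect across v@2): 8 holes -> [(2, 0), (2, 1), (2, 2), (2, 3), (3, 0), (3, 1), (3, 2), (3, 3)]
Unfold 4 (reflect across h@2): 16 holes -> [(0, 0), (0, 1), (0, 2), (0, 3), (1, 0), (1, 1), (1, 2), (1, 3), (2, 0), (2, 1), (2, 2), (2, 3), (3, 0), (3, 1), (3, 2), (3, 3)]
Unfold 5 (reflect across v@4): 32 holes -> [(0, 0), (0, 1), (0, 2), (0, 3), (0, 4), (0, 5), (0, 6), (0, 7), (1, 0), (1, 1), (1, 2), (1, 3), (1, 4), (1, 5), (1, 6), (1, 7), (2, 0), (2, 1), (2, 2), (2, 3), (2, 4), (2, 5), (2, 6), (2, 7), (3, 0), (3, 1), (3, 2), (3, 3), (3, 4), (3, 5), (3, 6), (3, 7)]
Holes: [(0, 0), (0, 1), (0, 2), (0, 3), (0, 4), (0, 5), (0, 6), (0, 7), (1, 0), (1, 1), (1, 2), (1, 3), (1, 4), (1, 5), (1, 6), (1, 7), (2, 0), (2, 1), (2, 2), (2, 3), (2, 4), (2, 5), (2, 6), (2, 7), (3, 0), (3, 1), (3, 2), (3, 3), (3, 4), (3, 5), (3, 6), (3, 7)]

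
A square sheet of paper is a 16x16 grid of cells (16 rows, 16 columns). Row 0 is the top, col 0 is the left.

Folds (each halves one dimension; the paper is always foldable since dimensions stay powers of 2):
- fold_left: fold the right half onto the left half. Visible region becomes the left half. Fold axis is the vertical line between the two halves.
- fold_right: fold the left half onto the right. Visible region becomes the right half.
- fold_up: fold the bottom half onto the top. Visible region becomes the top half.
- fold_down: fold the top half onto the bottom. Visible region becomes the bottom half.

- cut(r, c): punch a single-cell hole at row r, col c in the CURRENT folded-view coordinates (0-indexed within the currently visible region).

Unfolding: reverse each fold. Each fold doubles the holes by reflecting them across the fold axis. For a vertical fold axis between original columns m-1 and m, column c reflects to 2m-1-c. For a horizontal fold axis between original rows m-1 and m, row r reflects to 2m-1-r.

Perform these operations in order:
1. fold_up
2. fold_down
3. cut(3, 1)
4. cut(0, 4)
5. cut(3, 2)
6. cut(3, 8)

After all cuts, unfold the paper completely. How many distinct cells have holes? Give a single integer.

Answer: 16

Derivation:
Op 1 fold_up: fold axis h@8; visible region now rows[0,8) x cols[0,16) = 8x16
Op 2 fold_down: fold axis h@4; visible region now rows[4,8) x cols[0,16) = 4x16
Op 3 cut(3, 1): punch at orig (7,1); cuts so far [(7, 1)]; region rows[4,8) x cols[0,16) = 4x16
Op 4 cut(0, 4): punch at orig (4,4); cuts so far [(4, 4), (7, 1)]; region rows[4,8) x cols[0,16) = 4x16
Op 5 cut(3, 2): punch at orig (7,2); cuts so far [(4, 4), (7, 1), (7, 2)]; region rows[4,8) x cols[0,16) = 4x16
Op 6 cut(3, 8): punch at orig (7,8); cuts so far [(4, 4), (7, 1), (7, 2), (7, 8)]; region rows[4,8) x cols[0,16) = 4x16
Unfold 1 (reflect across h@4): 8 holes -> [(0, 1), (0, 2), (0, 8), (3, 4), (4, 4), (7, 1), (7, 2), (7, 8)]
Unfold 2 (reflect across h@8): 16 holes -> [(0, 1), (0, 2), (0, 8), (3, 4), (4, 4), (7, 1), (7, 2), (7, 8), (8, 1), (8, 2), (8, 8), (11, 4), (12, 4), (15, 1), (15, 2), (15, 8)]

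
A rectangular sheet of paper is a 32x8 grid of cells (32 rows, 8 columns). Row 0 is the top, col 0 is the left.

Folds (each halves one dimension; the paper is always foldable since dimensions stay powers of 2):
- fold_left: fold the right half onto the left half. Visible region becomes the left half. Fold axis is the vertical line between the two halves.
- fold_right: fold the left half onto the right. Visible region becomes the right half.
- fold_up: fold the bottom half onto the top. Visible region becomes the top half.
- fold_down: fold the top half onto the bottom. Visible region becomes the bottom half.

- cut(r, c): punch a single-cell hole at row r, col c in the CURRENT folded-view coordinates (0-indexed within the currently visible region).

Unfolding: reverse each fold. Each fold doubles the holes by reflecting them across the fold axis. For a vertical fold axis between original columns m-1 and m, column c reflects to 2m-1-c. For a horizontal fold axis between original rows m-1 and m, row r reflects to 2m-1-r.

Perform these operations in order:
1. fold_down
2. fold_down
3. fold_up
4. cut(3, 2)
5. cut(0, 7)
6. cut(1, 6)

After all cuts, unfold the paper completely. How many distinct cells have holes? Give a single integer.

Op 1 fold_down: fold axis h@16; visible region now rows[16,32) x cols[0,8) = 16x8
Op 2 fold_down: fold axis h@24; visible region now rows[24,32) x cols[0,8) = 8x8
Op 3 fold_up: fold axis h@28; visible region now rows[24,28) x cols[0,8) = 4x8
Op 4 cut(3, 2): punch at orig (27,2); cuts so far [(27, 2)]; region rows[24,28) x cols[0,8) = 4x8
Op 5 cut(0, 7): punch at orig (24,7); cuts so far [(24, 7), (27, 2)]; region rows[24,28) x cols[0,8) = 4x8
Op 6 cut(1, 6): punch at orig (25,6); cuts so far [(24, 7), (25, 6), (27, 2)]; region rows[24,28) x cols[0,8) = 4x8
Unfold 1 (reflect across h@28): 6 holes -> [(24, 7), (25, 6), (27, 2), (28, 2), (30, 6), (31, 7)]
Unfold 2 (reflect across h@24): 12 holes -> [(16, 7), (17, 6), (19, 2), (20, 2), (22, 6), (23, 7), (24, 7), (25, 6), (27, 2), (28, 2), (30, 6), (31, 7)]
Unfold 3 (reflect across h@16): 24 holes -> [(0, 7), (1, 6), (3, 2), (4, 2), (6, 6), (7, 7), (8, 7), (9, 6), (11, 2), (12, 2), (14, 6), (15, 7), (16, 7), (17, 6), (19, 2), (20, 2), (22, 6), (23, 7), (24, 7), (25, 6), (27, 2), (28, 2), (30, 6), (31, 7)]

Answer: 24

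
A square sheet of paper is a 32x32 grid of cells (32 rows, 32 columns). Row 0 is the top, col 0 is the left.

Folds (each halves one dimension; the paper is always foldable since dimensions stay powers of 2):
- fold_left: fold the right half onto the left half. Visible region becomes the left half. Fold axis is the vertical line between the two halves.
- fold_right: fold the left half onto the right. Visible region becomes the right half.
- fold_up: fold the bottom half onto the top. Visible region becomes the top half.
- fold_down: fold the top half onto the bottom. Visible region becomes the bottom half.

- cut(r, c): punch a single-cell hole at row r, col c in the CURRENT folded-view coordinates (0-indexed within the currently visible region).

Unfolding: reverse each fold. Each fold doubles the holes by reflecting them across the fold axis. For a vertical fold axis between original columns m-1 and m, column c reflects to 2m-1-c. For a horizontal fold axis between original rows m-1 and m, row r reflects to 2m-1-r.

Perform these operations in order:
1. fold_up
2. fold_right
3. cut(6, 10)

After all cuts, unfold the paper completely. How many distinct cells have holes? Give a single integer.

Op 1 fold_up: fold axis h@16; visible region now rows[0,16) x cols[0,32) = 16x32
Op 2 fold_right: fold axis v@16; visible region now rows[0,16) x cols[16,32) = 16x16
Op 3 cut(6, 10): punch at orig (6,26); cuts so far [(6, 26)]; region rows[0,16) x cols[16,32) = 16x16
Unfold 1 (reflect across v@16): 2 holes -> [(6, 5), (6, 26)]
Unfold 2 (reflect across h@16): 4 holes -> [(6, 5), (6, 26), (25, 5), (25, 26)]

Answer: 4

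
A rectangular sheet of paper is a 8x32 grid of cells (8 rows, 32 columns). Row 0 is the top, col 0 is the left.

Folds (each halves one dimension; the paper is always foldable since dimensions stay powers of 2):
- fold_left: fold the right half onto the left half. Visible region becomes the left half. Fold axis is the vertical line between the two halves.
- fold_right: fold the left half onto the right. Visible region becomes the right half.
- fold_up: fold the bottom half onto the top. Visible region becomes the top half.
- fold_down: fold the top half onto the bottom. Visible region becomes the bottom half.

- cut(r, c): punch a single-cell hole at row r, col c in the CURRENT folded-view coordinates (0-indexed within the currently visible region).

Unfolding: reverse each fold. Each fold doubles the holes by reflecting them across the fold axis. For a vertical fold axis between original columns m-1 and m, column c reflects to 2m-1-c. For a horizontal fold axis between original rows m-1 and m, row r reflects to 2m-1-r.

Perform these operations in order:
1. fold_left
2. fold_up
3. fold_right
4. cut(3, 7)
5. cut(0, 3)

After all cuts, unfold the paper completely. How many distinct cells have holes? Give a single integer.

Answer: 16

Derivation:
Op 1 fold_left: fold axis v@16; visible region now rows[0,8) x cols[0,16) = 8x16
Op 2 fold_up: fold axis h@4; visible region now rows[0,4) x cols[0,16) = 4x16
Op 3 fold_right: fold axis v@8; visible region now rows[0,4) x cols[8,16) = 4x8
Op 4 cut(3, 7): punch at orig (3,15); cuts so far [(3, 15)]; region rows[0,4) x cols[8,16) = 4x8
Op 5 cut(0, 3): punch at orig (0,11); cuts so far [(0, 11), (3, 15)]; region rows[0,4) x cols[8,16) = 4x8
Unfold 1 (reflect across v@8): 4 holes -> [(0, 4), (0, 11), (3, 0), (3, 15)]
Unfold 2 (reflect across h@4): 8 holes -> [(0, 4), (0, 11), (3, 0), (3, 15), (4, 0), (4, 15), (7, 4), (7, 11)]
Unfold 3 (reflect across v@16): 16 holes -> [(0, 4), (0, 11), (0, 20), (0, 27), (3, 0), (3, 15), (3, 16), (3, 31), (4, 0), (4, 15), (4, 16), (4, 31), (7, 4), (7, 11), (7, 20), (7, 27)]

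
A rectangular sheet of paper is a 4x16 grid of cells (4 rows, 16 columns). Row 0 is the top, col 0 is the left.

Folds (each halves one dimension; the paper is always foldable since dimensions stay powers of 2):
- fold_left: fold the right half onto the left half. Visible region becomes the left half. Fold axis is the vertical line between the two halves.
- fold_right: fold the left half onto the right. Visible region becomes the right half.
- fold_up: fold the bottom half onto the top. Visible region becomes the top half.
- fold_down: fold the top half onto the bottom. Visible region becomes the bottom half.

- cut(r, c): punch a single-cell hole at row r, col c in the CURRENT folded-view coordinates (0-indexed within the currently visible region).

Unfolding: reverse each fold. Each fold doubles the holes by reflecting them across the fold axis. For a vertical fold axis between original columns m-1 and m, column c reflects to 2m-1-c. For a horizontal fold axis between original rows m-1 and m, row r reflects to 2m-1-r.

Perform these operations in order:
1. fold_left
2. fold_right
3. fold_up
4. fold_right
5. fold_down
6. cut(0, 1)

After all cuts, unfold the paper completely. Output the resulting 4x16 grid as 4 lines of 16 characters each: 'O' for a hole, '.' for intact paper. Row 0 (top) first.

Answer: O..OO..OO..OO..O
O..OO..OO..OO..O
O..OO..OO..OO..O
O..OO..OO..OO..O

Derivation:
Op 1 fold_left: fold axis v@8; visible region now rows[0,4) x cols[0,8) = 4x8
Op 2 fold_right: fold axis v@4; visible region now rows[0,4) x cols[4,8) = 4x4
Op 3 fold_up: fold axis h@2; visible region now rows[0,2) x cols[4,8) = 2x4
Op 4 fold_right: fold axis v@6; visible region now rows[0,2) x cols[6,8) = 2x2
Op 5 fold_down: fold axis h@1; visible region now rows[1,2) x cols[6,8) = 1x2
Op 6 cut(0, 1): punch at orig (1,7); cuts so far [(1, 7)]; region rows[1,2) x cols[6,8) = 1x2
Unfold 1 (reflect across h@1): 2 holes -> [(0, 7), (1, 7)]
Unfold 2 (reflect across v@6): 4 holes -> [(0, 4), (0, 7), (1, 4), (1, 7)]
Unfold 3 (reflect across h@2): 8 holes -> [(0, 4), (0, 7), (1, 4), (1, 7), (2, 4), (2, 7), (3, 4), (3, 7)]
Unfold 4 (reflect across v@4): 16 holes -> [(0, 0), (0, 3), (0, 4), (0, 7), (1, 0), (1, 3), (1, 4), (1, 7), (2, 0), (2, 3), (2, 4), (2, 7), (3, 0), (3, 3), (3, 4), (3, 7)]
Unfold 5 (reflect across v@8): 32 holes -> [(0, 0), (0, 3), (0, 4), (0, 7), (0, 8), (0, 11), (0, 12), (0, 15), (1, 0), (1, 3), (1, 4), (1, 7), (1, 8), (1, 11), (1, 12), (1, 15), (2, 0), (2, 3), (2, 4), (2, 7), (2, 8), (2, 11), (2, 12), (2, 15), (3, 0), (3, 3), (3, 4), (3, 7), (3, 8), (3, 11), (3, 12), (3, 15)]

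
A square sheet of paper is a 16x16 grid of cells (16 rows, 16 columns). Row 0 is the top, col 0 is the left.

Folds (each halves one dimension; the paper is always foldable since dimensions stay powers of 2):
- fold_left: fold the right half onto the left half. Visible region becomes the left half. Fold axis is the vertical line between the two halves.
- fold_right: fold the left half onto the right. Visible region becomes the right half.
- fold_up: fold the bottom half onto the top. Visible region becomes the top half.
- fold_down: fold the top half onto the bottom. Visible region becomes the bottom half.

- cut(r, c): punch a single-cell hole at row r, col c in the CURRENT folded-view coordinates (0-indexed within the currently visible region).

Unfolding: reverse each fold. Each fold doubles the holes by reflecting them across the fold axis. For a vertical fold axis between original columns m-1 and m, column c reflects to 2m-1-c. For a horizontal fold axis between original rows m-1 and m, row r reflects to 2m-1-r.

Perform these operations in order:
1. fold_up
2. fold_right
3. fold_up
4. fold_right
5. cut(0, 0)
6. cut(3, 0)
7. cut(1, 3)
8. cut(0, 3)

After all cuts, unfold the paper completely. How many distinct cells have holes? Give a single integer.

Op 1 fold_up: fold axis h@8; visible region now rows[0,8) x cols[0,16) = 8x16
Op 2 fold_right: fold axis v@8; visible region now rows[0,8) x cols[8,16) = 8x8
Op 3 fold_up: fold axis h@4; visible region now rows[0,4) x cols[8,16) = 4x8
Op 4 fold_right: fold axis v@12; visible region now rows[0,4) x cols[12,16) = 4x4
Op 5 cut(0, 0): punch at orig (0,12); cuts so far [(0, 12)]; region rows[0,4) x cols[12,16) = 4x4
Op 6 cut(3, 0): punch at orig (3,12); cuts so far [(0, 12), (3, 12)]; region rows[0,4) x cols[12,16) = 4x4
Op 7 cut(1, 3): punch at orig (1,15); cuts so far [(0, 12), (1, 15), (3, 12)]; region rows[0,4) x cols[12,16) = 4x4
Op 8 cut(0, 3): punch at orig (0,15); cuts so far [(0, 12), (0, 15), (1, 15), (3, 12)]; region rows[0,4) x cols[12,16) = 4x4
Unfold 1 (reflect across v@12): 8 holes -> [(0, 8), (0, 11), (0, 12), (0, 15), (1, 8), (1, 15), (3, 11), (3, 12)]
Unfold 2 (reflect across h@4): 16 holes -> [(0, 8), (0, 11), (0, 12), (0, 15), (1, 8), (1, 15), (3, 11), (3, 12), (4, 11), (4, 12), (6, 8), (6, 15), (7, 8), (7, 11), (7, 12), (7, 15)]
Unfold 3 (reflect across v@8): 32 holes -> [(0, 0), (0, 3), (0, 4), (0, 7), (0, 8), (0, 11), (0, 12), (0, 15), (1, 0), (1, 7), (1, 8), (1, 15), (3, 3), (3, 4), (3, 11), (3, 12), (4, 3), (4, 4), (4, 11), (4, 12), (6, 0), (6, 7), (6, 8), (6, 15), (7, 0), (7, 3), (7, 4), (7, 7), (7, 8), (7, 11), (7, 12), (7, 15)]
Unfold 4 (reflect across h@8): 64 holes -> [(0, 0), (0, 3), (0, 4), (0, 7), (0, 8), (0, 11), (0, 12), (0, 15), (1, 0), (1, 7), (1, 8), (1, 15), (3, 3), (3, 4), (3, 11), (3, 12), (4, 3), (4, 4), (4, 11), (4, 12), (6, 0), (6, 7), (6, 8), (6, 15), (7, 0), (7, 3), (7, 4), (7, 7), (7, 8), (7, 11), (7, 12), (7, 15), (8, 0), (8, 3), (8, 4), (8, 7), (8, 8), (8, 11), (8, 12), (8, 15), (9, 0), (9, 7), (9, 8), (9, 15), (11, 3), (11, 4), (11, 11), (11, 12), (12, 3), (12, 4), (12, 11), (12, 12), (14, 0), (14, 7), (14, 8), (14, 15), (15, 0), (15, 3), (15, 4), (15, 7), (15, 8), (15, 11), (15, 12), (15, 15)]

Answer: 64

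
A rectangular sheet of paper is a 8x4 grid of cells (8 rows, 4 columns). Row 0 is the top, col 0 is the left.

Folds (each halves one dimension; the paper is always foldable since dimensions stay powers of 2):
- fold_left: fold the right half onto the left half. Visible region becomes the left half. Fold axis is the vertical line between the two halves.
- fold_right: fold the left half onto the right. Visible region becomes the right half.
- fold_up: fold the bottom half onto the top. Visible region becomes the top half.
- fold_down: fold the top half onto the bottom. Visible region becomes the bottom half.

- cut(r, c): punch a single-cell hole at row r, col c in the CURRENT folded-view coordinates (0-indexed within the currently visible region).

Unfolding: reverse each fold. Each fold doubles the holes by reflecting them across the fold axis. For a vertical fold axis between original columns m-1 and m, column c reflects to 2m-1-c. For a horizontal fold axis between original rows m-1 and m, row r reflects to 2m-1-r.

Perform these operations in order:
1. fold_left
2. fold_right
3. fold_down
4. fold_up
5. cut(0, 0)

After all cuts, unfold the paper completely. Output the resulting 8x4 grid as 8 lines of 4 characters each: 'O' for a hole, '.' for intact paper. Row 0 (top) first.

Answer: OOOO
....
....
OOOO
OOOO
....
....
OOOO

Derivation:
Op 1 fold_left: fold axis v@2; visible region now rows[0,8) x cols[0,2) = 8x2
Op 2 fold_right: fold axis v@1; visible region now rows[0,8) x cols[1,2) = 8x1
Op 3 fold_down: fold axis h@4; visible region now rows[4,8) x cols[1,2) = 4x1
Op 4 fold_up: fold axis h@6; visible region now rows[4,6) x cols[1,2) = 2x1
Op 5 cut(0, 0): punch at orig (4,1); cuts so far [(4, 1)]; region rows[4,6) x cols[1,2) = 2x1
Unfold 1 (reflect across h@6): 2 holes -> [(4, 1), (7, 1)]
Unfold 2 (reflect across h@4): 4 holes -> [(0, 1), (3, 1), (4, 1), (7, 1)]
Unfold 3 (reflect across v@1): 8 holes -> [(0, 0), (0, 1), (3, 0), (3, 1), (4, 0), (4, 1), (7, 0), (7, 1)]
Unfold 4 (reflect across v@2): 16 holes -> [(0, 0), (0, 1), (0, 2), (0, 3), (3, 0), (3, 1), (3, 2), (3, 3), (4, 0), (4, 1), (4, 2), (4, 3), (7, 0), (7, 1), (7, 2), (7, 3)]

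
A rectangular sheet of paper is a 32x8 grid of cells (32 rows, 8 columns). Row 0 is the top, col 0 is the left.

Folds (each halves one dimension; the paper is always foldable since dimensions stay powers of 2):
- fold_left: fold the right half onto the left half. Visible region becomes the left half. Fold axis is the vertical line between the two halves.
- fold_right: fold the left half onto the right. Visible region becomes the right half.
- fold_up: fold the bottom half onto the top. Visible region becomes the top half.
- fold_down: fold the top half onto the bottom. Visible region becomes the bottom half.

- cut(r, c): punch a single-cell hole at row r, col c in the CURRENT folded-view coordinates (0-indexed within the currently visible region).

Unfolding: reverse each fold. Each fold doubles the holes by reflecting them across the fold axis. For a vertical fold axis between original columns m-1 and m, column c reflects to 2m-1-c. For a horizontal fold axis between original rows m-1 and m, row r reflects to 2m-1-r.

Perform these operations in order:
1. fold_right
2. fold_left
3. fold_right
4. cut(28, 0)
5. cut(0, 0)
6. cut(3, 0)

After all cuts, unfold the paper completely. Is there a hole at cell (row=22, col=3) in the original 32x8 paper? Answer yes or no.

Op 1 fold_right: fold axis v@4; visible region now rows[0,32) x cols[4,8) = 32x4
Op 2 fold_left: fold axis v@6; visible region now rows[0,32) x cols[4,6) = 32x2
Op 3 fold_right: fold axis v@5; visible region now rows[0,32) x cols[5,6) = 32x1
Op 4 cut(28, 0): punch at orig (28,5); cuts so far [(28, 5)]; region rows[0,32) x cols[5,6) = 32x1
Op 5 cut(0, 0): punch at orig (0,5); cuts so far [(0, 5), (28, 5)]; region rows[0,32) x cols[5,6) = 32x1
Op 6 cut(3, 0): punch at orig (3,5); cuts so far [(0, 5), (3, 5), (28, 5)]; region rows[0,32) x cols[5,6) = 32x1
Unfold 1 (reflect across v@5): 6 holes -> [(0, 4), (0, 5), (3, 4), (3, 5), (28, 4), (28, 5)]
Unfold 2 (reflect across v@6): 12 holes -> [(0, 4), (0, 5), (0, 6), (0, 7), (3, 4), (3, 5), (3, 6), (3, 7), (28, 4), (28, 5), (28, 6), (28, 7)]
Unfold 3 (reflect across v@4): 24 holes -> [(0, 0), (0, 1), (0, 2), (0, 3), (0, 4), (0, 5), (0, 6), (0, 7), (3, 0), (3, 1), (3, 2), (3, 3), (3, 4), (3, 5), (3, 6), (3, 7), (28, 0), (28, 1), (28, 2), (28, 3), (28, 4), (28, 5), (28, 6), (28, 7)]
Holes: [(0, 0), (0, 1), (0, 2), (0, 3), (0, 4), (0, 5), (0, 6), (0, 7), (3, 0), (3, 1), (3, 2), (3, 3), (3, 4), (3, 5), (3, 6), (3, 7), (28, 0), (28, 1), (28, 2), (28, 3), (28, 4), (28, 5), (28, 6), (28, 7)]

Answer: no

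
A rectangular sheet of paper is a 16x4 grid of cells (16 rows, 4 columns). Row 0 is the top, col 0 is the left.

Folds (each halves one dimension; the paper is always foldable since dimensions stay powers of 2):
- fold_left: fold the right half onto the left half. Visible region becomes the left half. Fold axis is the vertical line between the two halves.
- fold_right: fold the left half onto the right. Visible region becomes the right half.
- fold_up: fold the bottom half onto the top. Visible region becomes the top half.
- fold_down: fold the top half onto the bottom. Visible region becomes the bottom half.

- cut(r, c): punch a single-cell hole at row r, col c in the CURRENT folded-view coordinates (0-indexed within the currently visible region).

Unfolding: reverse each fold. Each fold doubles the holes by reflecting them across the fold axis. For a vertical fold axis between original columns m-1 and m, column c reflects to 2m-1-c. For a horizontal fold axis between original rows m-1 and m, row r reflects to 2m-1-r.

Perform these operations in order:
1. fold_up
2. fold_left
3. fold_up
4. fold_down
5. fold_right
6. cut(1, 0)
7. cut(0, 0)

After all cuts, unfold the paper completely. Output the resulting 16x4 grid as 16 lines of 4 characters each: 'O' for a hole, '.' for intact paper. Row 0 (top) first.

Op 1 fold_up: fold axis h@8; visible region now rows[0,8) x cols[0,4) = 8x4
Op 2 fold_left: fold axis v@2; visible region now rows[0,8) x cols[0,2) = 8x2
Op 3 fold_up: fold axis h@4; visible region now rows[0,4) x cols[0,2) = 4x2
Op 4 fold_down: fold axis h@2; visible region now rows[2,4) x cols[0,2) = 2x2
Op 5 fold_right: fold axis v@1; visible region now rows[2,4) x cols[1,2) = 2x1
Op 6 cut(1, 0): punch at orig (3,1); cuts so far [(3, 1)]; region rows[2,4) x cols[1,2) = 2x1
Op 7 cut(0, 0): punch at orig (2,1); cuts so far [(2, 1), (3, 1)]; region rows[2,4) x cols[1,2) = 2x1
Unfold 1 (reflect across v@1): 4 holes -> [(2, 0), (2, 1), (3, 0), (3, 1)]
Unfold 2 (reflect across h@2): 8 holes -> [(0, 0), (0, 1), (1, 0), (1, 1), (2, 0), (2, 1), (3, 0), (3, 1)]
Unfold 3 (reflect across h@4): 16 holes -> [(0, 0), (0, 1), (1, 0), (1, 1), (2, 0), (2, 1), (3, 0), (3, 1), (4, 0), (4, 1), (5, 0), (5, 1), (6, 0), (6, 1), (7, 0), (7, 1)]
Unfold 4 (reflect across v@2): 32 holes -> [(0, 0), (0, 1), (0, 2), (0, 3), (1, 0), (1, 1), (1, 2), (1, 3), (2, 0), (2, 1), (2, 2), (2, 3), (3, 0), (3, 1), (3, 2), (3, 3), (4, 0), (4, 1), (4, 2), (4, 3), (5, 0), (5, 1), (5, 2), (5, 3), (6, 0), (6, 1), (6, 2), (6, 3), (7, 0), (7, 1), (7, 2), (7, 3)]
Unfold 5 (reflect across h@8): 64 holes -> [(0, 0), (0, 1), (0, 2), (0, 3), (1, 0), (1, 1), (1, 2), (1, 3), (2, 0), (2, 1), (2, 2), (2, 3), (3, 0), (3, 1), (3, 2), (3, 3), (4, 0), (4, 1), (4, 2), (4, 3), (5, 0), (5, 1), (5, 2), (5, 3), (6, 0), (6, 1), (6, 2), (6, 3), (7, 0), (7, 1), (7, 2), (7, 3), (8, 0), (8, 1), (8, 2), (8, 3), (9, 0), (9, 1), (9, 2), (9, 3), (10, 0), (10, 1), (10, 2), (10, 3), (11, 0), (11, 1), (11, 2), (11, 3), (12, 0), (12, 1), (12, 2), (12, 3), (13, 0), (13, 1), (13, 2), (13, 3), (14, 0), (14, 1), (14, 2), (14, 3), (15, 0), (15, 1), (15, 2), (15, 3)]

Answer: OOOO
OOOO
OOOO
OOOO
OOOO
OOOO
OOOO
OOOO
OOOO
OOOO
OOOO
OOOO
OOOO
OOOO
OOOO
OOOO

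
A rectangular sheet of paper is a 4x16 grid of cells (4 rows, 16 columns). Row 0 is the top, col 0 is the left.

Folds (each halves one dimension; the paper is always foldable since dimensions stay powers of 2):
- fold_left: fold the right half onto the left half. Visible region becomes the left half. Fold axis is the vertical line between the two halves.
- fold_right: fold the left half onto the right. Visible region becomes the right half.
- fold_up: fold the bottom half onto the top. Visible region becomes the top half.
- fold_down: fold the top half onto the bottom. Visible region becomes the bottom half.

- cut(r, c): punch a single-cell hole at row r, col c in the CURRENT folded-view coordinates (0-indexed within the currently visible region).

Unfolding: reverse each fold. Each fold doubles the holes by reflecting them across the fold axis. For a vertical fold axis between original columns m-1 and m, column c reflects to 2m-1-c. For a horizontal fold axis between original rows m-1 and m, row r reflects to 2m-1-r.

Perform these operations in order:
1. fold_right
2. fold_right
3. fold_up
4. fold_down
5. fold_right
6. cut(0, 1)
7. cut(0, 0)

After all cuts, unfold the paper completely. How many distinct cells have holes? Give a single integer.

Op 1 fold_right: fold axis v@8; visible region now rows[0,4) x cols[8,16) = 4x8
Op 2 fold_right: fold axis v@12; visible region now rows[0,4) x cols[12,16) = 4x4
Op 3 fold_up: fold axis h@2; visible region now rows[0,2) x cols[12,16) = 2x4
Op 4 fold_down: fold axis h@1; visible region now rows[1,2) x cols[12,16) = 1x4
Op 5 fold_right: fold axis v@14; visible region now rows[1,2) x cols[14,16) = 1x2
Op 6 cut(0, 1): punch at orig (1,15); cuts so far [(1, 15)]; region rows[1,2) x cols[14,16) = 1x2
Op 7 cut(0, 0): punch at orig (1,14); cuts so far [(1, 14), (1, 15)]; region rows[1,2) x cols[14,16) = 1x2
Unfold 1 (reflect across v@14): 4 holes -> [(1, 12), (1, 13), (1, 14), (1, 15)]
Unfold 2 (reflect across h@1): 8 holes -> [(0, 12), (0, 13), (0, 14), (0, 15), (1, 12), (1, 13), (1, 14), (1, 15)]
Unfold 3 (reflect across h@2): 16 holes -> [(0, 12), (0, 13), (0, 14), (0, 15), (1, 12), (1, 13), (1, 14), (1, 15), (2, 12), (2, 13), (2, 14), (2, 15), (3, 12), (3, 13), (3, 14), (3, 15)]
Unfold 4 (reflect across v@12): 32 holes -> [(0, 8), (0, 9), (0, 10), (0, 11), (0, 12), (0, 13), (0, 14), (0, 15), (1, 8), (1, 9), (1, 10), (1, 11), (1, 12), (1, 13), (1, 14), (1, 15), (2, 8), (2, 9), (2, 10), (2, 11), (2, 12), (2, 13), (2, 14), (2, 15), (3, 8), (3, 9), (3, 10), (3, 11), (3, 12), (3, 13), (3, 14), (3, 15)]
Unfold 5 (reflect across v@8): 64 holes -> [(0, 0), (0, 1), (0, 2), (0, 3), (0, 4), (0, 5), (0, 6), (0, 7), (0, 8), (0, 9), (0, 10), (0, 11), (0, 12), (0, 13), (0, 14), (0, 15), (1, 0), (1, 1), (1, 2), (1, 3), (1, 4), (1, 5), (1, 6), (1, 7), (1, 8), (1, 9), (1, 10), (1, 11), (1, 12), (1, 13), (1, 14), (1, 15), (2, 0), (2, 1), (2, 2), (2, 3), (2, 4), (2, 5), (2, 6), (2, 7), (2, 8), (2, 9), (2, 10), (2, 11), (2, 12), (2, 13), (2, 14), (2, 15), (3, 0), (3, 1), (3, 2), (3, 3), (3, 4), (3, 5), (3, 6), (3, 7), (3, 8), (3, 9), (3, 10), (3, 11), (3, 12), (3, 13), (3, 14), (3, 15)]

Answer: 64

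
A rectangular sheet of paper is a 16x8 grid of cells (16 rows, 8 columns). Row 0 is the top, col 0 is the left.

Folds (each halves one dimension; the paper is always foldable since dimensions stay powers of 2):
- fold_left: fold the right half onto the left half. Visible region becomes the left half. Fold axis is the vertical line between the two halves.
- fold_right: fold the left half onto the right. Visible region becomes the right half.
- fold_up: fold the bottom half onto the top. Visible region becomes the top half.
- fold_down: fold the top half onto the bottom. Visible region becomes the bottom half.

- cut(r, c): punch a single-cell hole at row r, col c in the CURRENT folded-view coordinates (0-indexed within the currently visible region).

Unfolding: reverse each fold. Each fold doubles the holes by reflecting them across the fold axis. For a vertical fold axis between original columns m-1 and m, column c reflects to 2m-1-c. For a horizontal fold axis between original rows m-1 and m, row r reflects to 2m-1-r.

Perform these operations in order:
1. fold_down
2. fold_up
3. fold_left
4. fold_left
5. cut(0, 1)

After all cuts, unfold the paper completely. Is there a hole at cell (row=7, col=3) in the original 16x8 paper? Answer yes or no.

Op 1 fold_down: fold axis h@8; visible region now rows[8,16) x cols[0,8) = 8x8
Op 2 fold_up: fold axis h@12; visible region now rows[8,12) x cols[0,8) = 4x8
Op 3 fold_left: fold axis v@4; visible region now rows[8,12) x cols[0,4) = 4x4
Op 4 fold_left: fold axis v@2; visible region now rows[8,12) x cols[0,2) = 4x2
Op 5 cut(0, 1): punch at orig (8,1); cuts so far [(8, 1)]; region rows[8,12) x cols[0,2) = 4x2
Unfold 1 (reflect across v@2): 2 holes -> [(8, 1), (8, 2)]
Unfold 2 (reflect across v@4): 4 holes -> [(8, 1), (8, 2), (8, 5), (8, 6)]
Unfold 3 (reflect across h@12): 8 holes -> [(8, 1), (8, 2), (8, 5), (8, 6), (15, 1), (15, 2), (15, 5), (15, 6)]
Unfold 4 (reflect across h@8): 16 holes -> [(0, 1), (0, 2), (0, 5), (0, 6), (7, 1), (7, 2), (7, 5), (7, 6), (8, 1), (8, 2), (8, 5), (8, 6), (15, 1), (15, 2), (15, 5), (15, 6)]
Holes: [(0, 1), (0, 2), (0, 5), (0, 6), (7, 1), (7, 2), (7, 5), (7, 6), (8, 1), (8, 2), (8, 5), (8, 6), (15, 1), (15, 2), (15, 5), (15, 6)]

Answer: no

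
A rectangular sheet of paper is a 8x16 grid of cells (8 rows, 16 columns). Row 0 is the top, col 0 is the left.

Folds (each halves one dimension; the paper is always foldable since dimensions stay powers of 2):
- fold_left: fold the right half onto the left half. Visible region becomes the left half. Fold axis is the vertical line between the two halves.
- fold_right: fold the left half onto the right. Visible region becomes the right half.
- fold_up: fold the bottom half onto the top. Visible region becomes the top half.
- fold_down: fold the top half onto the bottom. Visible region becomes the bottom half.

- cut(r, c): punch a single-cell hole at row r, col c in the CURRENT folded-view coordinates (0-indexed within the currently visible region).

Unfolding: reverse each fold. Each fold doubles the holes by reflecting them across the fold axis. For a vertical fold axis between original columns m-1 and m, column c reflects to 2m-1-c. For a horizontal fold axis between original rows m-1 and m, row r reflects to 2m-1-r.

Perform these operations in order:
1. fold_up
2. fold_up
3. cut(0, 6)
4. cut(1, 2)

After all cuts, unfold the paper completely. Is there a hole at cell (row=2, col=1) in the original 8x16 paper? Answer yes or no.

Answer: no

Derivation:
Op 1 fold_up: fold axis h@4; visible region now rows[0,4) x cols[0,16) = 4x16
Op 2 fold_up: fold axis h@2; visible region now rows[0,2) x cols[0,16) = 2x16
Op 3 cut(0, 6): punch at orig (0,6); cuts so far [(0, 6)]; region rows[0,2) x cols[0,16) = 2x16
Op 4 cut(1, 2): punch at orig (1,2); cuts so far [(0, 6), (1, 2)]; region rows[0,2) x cols[0,16) = 2x16
Unfold 1 (reflect across h@2): 4 holes -> [(0, 6), (1, 2), (2, 2), (3, 6)]
Unfold 2 (reflect across h@4): 8 holes -> [(0, 6), (1, 2), (2, 2), (3, 6), (4, 6), (5, 2), (6, 2), (7, 6)]
Holes: [(0, 6), (1, 2), (2, 2), (3, 6), (4, 6), (5, 2), (6, 2), (7, 6)]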